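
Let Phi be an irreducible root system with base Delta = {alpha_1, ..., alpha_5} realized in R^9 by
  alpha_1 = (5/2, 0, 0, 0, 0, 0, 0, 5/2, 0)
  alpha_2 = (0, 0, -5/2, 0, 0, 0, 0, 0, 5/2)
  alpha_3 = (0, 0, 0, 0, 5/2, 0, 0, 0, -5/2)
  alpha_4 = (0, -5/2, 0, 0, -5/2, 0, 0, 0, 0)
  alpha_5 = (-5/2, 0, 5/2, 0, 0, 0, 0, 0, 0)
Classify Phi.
A5

Compute the Cartan integers a_ij = 2(alpha_i, alpha_j)/(alpha_j, alpha_j); the resulting 5x5 Cartan matrix is
[[2, 0, 0, 0, -1], [0, 2, -1, 0, -1], [0, -1, 2, -1, 0], [0, 0, -1, 2, 0], [-1, -1, 0, 0, 2]].
All simple roots have the same length, so the diagram is simply laced. The associated Dynkin diagram is a chain of 5 nodes with single edges (A_5), so the type is A_5 (the algebra sl(6)).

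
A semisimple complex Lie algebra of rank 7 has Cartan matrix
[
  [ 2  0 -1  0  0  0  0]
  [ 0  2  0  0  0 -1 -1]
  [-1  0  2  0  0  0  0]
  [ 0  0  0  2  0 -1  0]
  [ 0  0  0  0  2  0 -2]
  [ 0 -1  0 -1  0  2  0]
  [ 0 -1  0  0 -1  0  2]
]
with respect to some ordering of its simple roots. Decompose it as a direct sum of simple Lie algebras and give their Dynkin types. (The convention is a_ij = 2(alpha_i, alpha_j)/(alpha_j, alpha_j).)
type A_2 + type C_5

The diagram associated to this matrix has two connected components: the simple roots {alpha_1, alpha_3} form a chain of 2 nodes with single edges (A_2), and {alpha_2, alpha_4, alpha_5, alpha_6, alpha_7} form a chain of 5 nodes with a double edge at one end; the terminal node there is the unique long simple root (C_5). A semisimple Lie algebra decomposes uniquely as the direct sum of simple ideals, one per connected component of its Dynkin diagram, so g ≅ A_2 ⊕ C_5 (dimension 8 + 55 = 63).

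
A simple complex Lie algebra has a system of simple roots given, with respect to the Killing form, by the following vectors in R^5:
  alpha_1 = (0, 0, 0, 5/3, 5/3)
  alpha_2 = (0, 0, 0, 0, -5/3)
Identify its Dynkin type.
B2

Compute the Cartan integers a_ij = 2(alpha_i, alpha_j)/(alpha_j, alpha_j); the resulting 2x2 Cartan matrix is
[[2, -2], [-1, 2]].
The roots have two lengths (squared-length ratio 2:1); the short ones are alpha_{2}. The associated Dynkin diagram is a chain of 2 nodes with a double edge at one end; the terminal node there is the unique short simple root (B_2), so the type is B_2 (the algebra so(5)).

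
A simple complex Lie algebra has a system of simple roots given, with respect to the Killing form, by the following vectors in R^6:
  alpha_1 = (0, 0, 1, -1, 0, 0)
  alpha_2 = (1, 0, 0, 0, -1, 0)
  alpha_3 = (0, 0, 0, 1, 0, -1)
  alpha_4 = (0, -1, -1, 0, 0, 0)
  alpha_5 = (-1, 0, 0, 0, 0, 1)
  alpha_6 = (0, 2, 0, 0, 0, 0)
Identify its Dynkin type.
C6

Compute the Cartan integers a_ij = 2(alpha_i, alpha_j)/(alpha_j, alpha_j); the resulting 6x6 Cartan matrix is
[[2, 0, -1, -1, 0, 0], [0, 2, 0, 0, -1, 0], [-1, 0, 2, 0, -1, 0], [-1, 0, 0, 2, 0, -1], [0, -1, -1, 0, 2, 0], [0, 0, 0, -2, 0, 2]].
The roots have two lengths (squared-length ratio 2:1); the short ones are alpha_{1,2,3,4,5}. The associated Dynkin diagram is a chain of 6 nodes with a double edge at one end; the terminal node there is the unique long simple root (C_6), so the type is C_6 (the algebra sp(12)).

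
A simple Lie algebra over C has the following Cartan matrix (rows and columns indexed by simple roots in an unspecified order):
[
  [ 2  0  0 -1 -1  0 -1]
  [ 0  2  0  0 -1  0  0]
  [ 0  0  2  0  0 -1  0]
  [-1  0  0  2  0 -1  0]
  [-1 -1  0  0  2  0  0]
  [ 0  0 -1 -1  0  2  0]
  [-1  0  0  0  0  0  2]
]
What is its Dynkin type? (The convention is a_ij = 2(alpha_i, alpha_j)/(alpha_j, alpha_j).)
The matrix has rank 7 with 2's on the diagonal. Reading the off-diagonal entries as Dynkin edges (a single edge where a_ij = a_ji = -1; a double or triple edge where a_ij * a_ji = 2 or 3), the diagram is a chain of 6 nodes with one extra node attached to the third node from one end (E_7). One simple-root ordering that puts it in standard form is (alpha_2, alpha_7, alpha_5, alpha_1, alpha_4, alpha_6, alpha_3). So the algebra is type E_7.

E7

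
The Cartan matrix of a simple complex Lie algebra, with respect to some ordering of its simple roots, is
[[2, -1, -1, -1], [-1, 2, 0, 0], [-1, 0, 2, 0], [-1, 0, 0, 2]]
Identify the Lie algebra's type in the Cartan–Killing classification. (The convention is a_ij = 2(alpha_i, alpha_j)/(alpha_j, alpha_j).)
The matrix has rank 4 with 2's on the diagonal. Reading the off-diagonal entries as Dynkin edges (a single edge where a_ij = a_ji = -1; a double or triple edge where a_ij * a_ji = 2 or 3), the diagram is a chain of 2 nodes with a fork of two nodes at one end (D_4). One simple-root ordering that puts it in standard form is (alpha_2, alpha_1, alpha_3, alpha_4). So the algebra is type D_4, i.e. so(8).

type D_4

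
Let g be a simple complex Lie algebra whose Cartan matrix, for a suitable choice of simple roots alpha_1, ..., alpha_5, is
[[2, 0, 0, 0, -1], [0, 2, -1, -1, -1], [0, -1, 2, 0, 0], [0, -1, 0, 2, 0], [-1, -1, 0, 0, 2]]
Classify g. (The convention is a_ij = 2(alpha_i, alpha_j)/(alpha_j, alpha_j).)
The matrix has rank 5 with 2's on the diagonal. Reading the off-diagonal entries as Dynkin edges (a single edge where a_ij = a_ji = -1; a double or triple edge where a_ij * a_ji = 2 or 3), the diagram is a chain of 3 nodes with a fork of two nodes at one end (D_5). One simple-root ordering that puts it in standard form is (alpha_1, alpha_5, alpha_2, alpha_4, alpha_3). So the algebra is type D_5, i.e. so(10).

type D_5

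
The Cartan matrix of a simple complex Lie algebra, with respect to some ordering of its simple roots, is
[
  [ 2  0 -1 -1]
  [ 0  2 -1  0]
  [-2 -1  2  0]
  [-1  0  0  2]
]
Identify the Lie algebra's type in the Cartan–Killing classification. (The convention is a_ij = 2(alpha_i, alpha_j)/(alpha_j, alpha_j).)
The matrix has rank 4 with 2's on the diagonal. Reading the off-diagonal entries as Dynkin edges (a single edge where a_ij = a_ji = -1; a double or triple edge where a_ij * a_ji = 2 or 3), the diagram is a chain of 4 nodes with a double edge between the middle two (F_4). One simple-root ordering that puts it in standard form is (alpha_2, alpha_3, alpha_1, alpha_4). So the algebra is type F_4.

type F_4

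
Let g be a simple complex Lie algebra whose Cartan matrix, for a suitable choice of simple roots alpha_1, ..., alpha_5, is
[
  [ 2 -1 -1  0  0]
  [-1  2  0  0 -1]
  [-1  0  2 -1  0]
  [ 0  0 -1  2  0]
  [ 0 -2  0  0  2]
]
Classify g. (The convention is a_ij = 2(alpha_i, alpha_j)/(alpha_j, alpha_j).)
type C_5

The matrix has rank 5 with 2's on the diagonal. Reading the off-diagonal entries as Dynkin edges (a single edge where a_ij = a_ji = -1; a double or triple edge where a_ij * a_ji = 2 or 3), the diagram is a chain of 5 nodes with a double edge at one end; the terminal node there is the unique long simple root (C_5). One simple-root ordering that puts it in standard form is (alpha_4, alpha_3, alpha_1, alpha_2, alpha_5). So the algebra is type C_5, i.e. sp(10).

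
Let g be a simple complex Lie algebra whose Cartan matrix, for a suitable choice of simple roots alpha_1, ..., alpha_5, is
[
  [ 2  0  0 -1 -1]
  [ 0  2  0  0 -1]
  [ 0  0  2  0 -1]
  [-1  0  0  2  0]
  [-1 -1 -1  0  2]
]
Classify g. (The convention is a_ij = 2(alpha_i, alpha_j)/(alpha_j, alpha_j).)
The matrix has rank 5 with 2's on the diagonal. Reading the off-diagonal entries as Dynkin edges (a single edge where a_ij = a_ji = -1; a double or triple edge where a_ij * a_ji = 2 or 3), the diagram is a chain of 3 nodes with a fork of two nodes at one end (D_5). One simple-root ordering that puts it in standard form is (alpha_4, alpha_1, alpha_5, alpha_2, alpha_3). So the algebra is type D_5, i.e. so(10).

type D_5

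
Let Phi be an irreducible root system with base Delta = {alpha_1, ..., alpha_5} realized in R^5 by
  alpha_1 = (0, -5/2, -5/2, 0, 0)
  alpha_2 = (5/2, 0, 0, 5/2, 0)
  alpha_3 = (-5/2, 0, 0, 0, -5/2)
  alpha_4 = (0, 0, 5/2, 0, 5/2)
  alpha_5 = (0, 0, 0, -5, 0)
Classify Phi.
Compute the Cartan integers a_ij = 2(alpha_i, alpha_j)/(alpha_j, alpha_j); the resulting 5x5 Cartan matrix is
[[2, 0, 0, -1, 0], [0, 2, -1, 0, -1], [0, -1, 2, -1, 0], [-1, 0, -1, 2, 0], [0, -2, 0, 0, 2]].
The roots have two lengths (squared-length ratio 2:1); the short ones are alpha_{1,2,3,4}. The associated Dynkin diagram is a chain of 5 nodes with a double edge at one end; the terminal node there is the unique long simple root (C_5), so the type is C_5 (the algebra sp(10)).

C5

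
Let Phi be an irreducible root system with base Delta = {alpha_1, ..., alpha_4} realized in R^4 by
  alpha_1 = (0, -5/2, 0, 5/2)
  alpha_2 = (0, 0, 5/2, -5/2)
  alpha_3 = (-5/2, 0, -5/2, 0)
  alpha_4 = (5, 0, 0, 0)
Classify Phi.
C_4

Compute the Cartan integers a_ij = 2(alpha_i, alpha_j)/(alpha_j, alpha_j); the resulting 4x4 Cartan matrix is
[[2, -1, 0, 0], [-1, 2, -1, 0], [0, -1, 2, -1], [0, 0, -2, 2]].
The roots have two lengths (squared-length ratio 2:1); the short ones are alpha_{1,2,3}. The associated Dynkin diagram is a chain of 4 nodes with a double edge at one end; the terminal node there is the unique long simple root (C_4), so the type is C_4 (the algebra sp(8)).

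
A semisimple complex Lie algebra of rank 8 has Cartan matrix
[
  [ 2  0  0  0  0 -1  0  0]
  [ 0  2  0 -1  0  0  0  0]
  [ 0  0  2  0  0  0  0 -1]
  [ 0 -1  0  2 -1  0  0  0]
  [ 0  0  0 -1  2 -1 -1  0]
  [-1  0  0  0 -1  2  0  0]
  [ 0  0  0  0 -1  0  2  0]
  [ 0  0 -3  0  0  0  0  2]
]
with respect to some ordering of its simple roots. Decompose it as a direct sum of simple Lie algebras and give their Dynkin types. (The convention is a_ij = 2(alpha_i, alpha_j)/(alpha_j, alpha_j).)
The diagram associated to this matrix has two connected components: the simple roots {alpha_1, alpha_2, alpha_4, alpha_5, alpha_6, alpha_7} form a chain of 5 nodes with one extra node attached to the third node from one end (E_6), and {alpha_3, alpha_8} form two nodes joined by a triple edge (G_2). A semisimple Lie algebra decomposes uniquely as the direct sum of simple ideals, one per connected component of its Dynkin diagram, so g ≅ E_6 ⊕ G_2 (dimension 78 + 14 = 92).

E_6 + G_2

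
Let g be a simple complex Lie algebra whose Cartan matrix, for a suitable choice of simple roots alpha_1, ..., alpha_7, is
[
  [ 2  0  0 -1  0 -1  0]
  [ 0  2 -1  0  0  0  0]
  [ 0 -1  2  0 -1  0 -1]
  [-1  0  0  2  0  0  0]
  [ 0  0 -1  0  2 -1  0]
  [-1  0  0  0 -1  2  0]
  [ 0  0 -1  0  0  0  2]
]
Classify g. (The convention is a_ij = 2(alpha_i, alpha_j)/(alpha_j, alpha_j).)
D7

The matrix has rank 7 with 2's on the diagonal. Reading the off-diagonal entries as Dynkin edges (a single edge where a_ij = a_ji = -1; a double or triple edge where a_ij * a_ji = 2 or 3), the diagram is a chain of 5 nodes with a fork of two nodes at one end (D_7). One simple-root ordering that puts it in standard form is (alpha_4, alpha_1, alpha_6, alpha_5, alpha_3, alpha_2, alpha_7). So the algebra is type D_7, i.e. so(14).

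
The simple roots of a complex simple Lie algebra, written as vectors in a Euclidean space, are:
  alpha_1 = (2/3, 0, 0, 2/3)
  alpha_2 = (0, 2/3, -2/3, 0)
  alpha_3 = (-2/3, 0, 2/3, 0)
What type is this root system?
Compute the Cartan integers a_ij = 2(alpha_i, alpha_j)/(alpha_j, alpha_j); the resulting 3x3 Cartan matrix is
[[2, 0, -1], [0, 2, -1], [-1, -1, 2]].
All simple roots have the same length, so the diagram is simply laced. The associated Dynkin diagram is a chain of 3 nodes with single edges (A_3), so the type is A_3 (the algebra sl(4)).

A3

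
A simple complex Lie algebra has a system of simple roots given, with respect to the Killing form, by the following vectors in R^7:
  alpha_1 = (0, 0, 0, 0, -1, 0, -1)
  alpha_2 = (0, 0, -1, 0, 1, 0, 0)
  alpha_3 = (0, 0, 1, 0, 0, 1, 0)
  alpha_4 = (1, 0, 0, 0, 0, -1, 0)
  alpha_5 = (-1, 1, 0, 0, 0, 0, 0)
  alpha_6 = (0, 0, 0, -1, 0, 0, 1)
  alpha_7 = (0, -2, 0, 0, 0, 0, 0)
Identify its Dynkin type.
type C_7

Compute the Cartan integers a_ij = 2(alpha_i, alpha_j)/(alpha_j, alpha_j); the resulting 7x7 Cartan matrix is
[[2, -1, 0, 0, 0, -1, 0], [-1, 2, -1, 0, 0, 0, 0], [0, -1, 2, -1, 0, 0, 0], [0, 0, -1, 2, -1, 0, 0], [0, 0, 0, -1, 2, 0, -1], [-1, 0, 0, 0, 0, 2, 0], [0, 0, 0, 0, -2, 0, 2]].
The roots have two lengths (squared-length ratio 2:1); the short ones are alpha_{1,2,3,4,5,6}. The associated Dynkin diagram is a chain of 7 nodes with a double edge at one end; the terminal node there is the unique long simple root (C_7), so the type is C_7 (the algebra sp(14)).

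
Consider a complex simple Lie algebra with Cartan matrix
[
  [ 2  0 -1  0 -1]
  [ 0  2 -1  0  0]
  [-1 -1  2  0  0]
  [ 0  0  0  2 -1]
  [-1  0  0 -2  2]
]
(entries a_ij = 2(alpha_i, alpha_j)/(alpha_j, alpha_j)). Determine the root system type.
The matrix has rank 5 with 2's on the diagonal. Reading the off-diagonal entries as Dynkin edges (a single edge where a_ij = a_ji = -1; a double or triple edge where a_ij * a_ji = 2 or 3), the diagram is a chain of 5 nodes with a double edge at one end; the terminal node there is the unique short simple root (B_5). One simple-root ordering that puts it in standard form is (alpha_2, alpha_3, alpha_1, alpha_5, alpha_4). So the algebra is type B_5, i.e. so(11).

B_5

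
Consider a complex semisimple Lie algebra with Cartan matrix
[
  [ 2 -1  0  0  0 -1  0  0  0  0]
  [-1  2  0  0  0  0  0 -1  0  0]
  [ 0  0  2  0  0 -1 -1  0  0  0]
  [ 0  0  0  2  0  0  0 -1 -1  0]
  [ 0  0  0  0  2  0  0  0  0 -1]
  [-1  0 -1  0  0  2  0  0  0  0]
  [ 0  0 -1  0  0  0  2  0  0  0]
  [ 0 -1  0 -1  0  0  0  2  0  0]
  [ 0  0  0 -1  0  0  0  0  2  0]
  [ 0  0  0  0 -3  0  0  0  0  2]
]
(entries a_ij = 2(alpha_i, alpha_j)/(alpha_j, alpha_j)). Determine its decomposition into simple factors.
A_8 (sl(9)) ⊕ G_2

The diagram associated to this matrix has two connected components: the simple roots {alpha_1, alpha_2, alpha_3, alpha_4, alpha_6, alpha_7, alpha_8, alpha_9} form a chain of 8 nodes with single edges (A_8), and {alpha_5, alpha_10} form two nodes joined by a triple edge (G_2). A semisimple Lie algebra decomposes uniquely as the direct sum of simple ideals, one per connected component of its Dynkin diagram, so g ≅ A_8 ⊕ G_2 (dimension 80 + 14 = 94).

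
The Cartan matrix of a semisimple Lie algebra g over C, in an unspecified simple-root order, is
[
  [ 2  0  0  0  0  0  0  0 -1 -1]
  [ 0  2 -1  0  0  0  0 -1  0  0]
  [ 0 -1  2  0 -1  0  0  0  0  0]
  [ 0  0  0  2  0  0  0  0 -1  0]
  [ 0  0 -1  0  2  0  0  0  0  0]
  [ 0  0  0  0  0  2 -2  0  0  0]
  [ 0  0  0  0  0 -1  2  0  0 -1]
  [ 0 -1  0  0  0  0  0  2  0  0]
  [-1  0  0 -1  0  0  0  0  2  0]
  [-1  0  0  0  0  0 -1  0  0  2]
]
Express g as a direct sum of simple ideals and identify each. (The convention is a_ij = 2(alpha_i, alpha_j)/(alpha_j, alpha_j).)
A_4 + C_6

The diagram associated to this matrix has two connected components: the simple roots {alpha_2, alpha_3, alpha_5, alpha_8} form a chain of 4 nodes with single edges (A_4), and {alpha_1, alpha_4, alpha_6, alpha_7, alpha_9, alpha_10} form a chain of 6 nodes with a double edge at one end; the terminal node there is the unique long simple root (C_6). A semisimple Lie algebra decomposes uniquely as the direct sum of simple ideals, one per connected component of its Dynkin diagram, so g ≅ A_4 ⊕ C_6 (dimension 24 + 78 = 102).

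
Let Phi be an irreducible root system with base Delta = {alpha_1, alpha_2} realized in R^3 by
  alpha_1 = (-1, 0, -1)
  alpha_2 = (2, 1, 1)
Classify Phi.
Compute the Cartan integers a_ij = 2(alpha_i, alpha_j)/(alpha_j, alpha_j); the resulting 2x2 Cartan matrix is
[[2, -1], [-3, 2]].
The roots have two lengths (squared-length ratio 3:1); the short ones are alpha_{1}. The associated Dynkin diagram is two nodes joined by a triple edge (G_2), so the type is G_2.

G_2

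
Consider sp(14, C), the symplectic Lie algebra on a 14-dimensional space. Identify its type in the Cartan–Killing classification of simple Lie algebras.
type C_7

This is sp(14), which has dimension 14(14+1)/2 = 105 and rank 14/2 = 7. In the classification of classical Lie algebras, the symplectic algebra sp(2n) has type C_n; here n = 7, so the Dynkin diagram is a chain of 7 nodes with a double edge at one end; the terminal node there is the unique long simple root (C_7). Hence the type is C_7.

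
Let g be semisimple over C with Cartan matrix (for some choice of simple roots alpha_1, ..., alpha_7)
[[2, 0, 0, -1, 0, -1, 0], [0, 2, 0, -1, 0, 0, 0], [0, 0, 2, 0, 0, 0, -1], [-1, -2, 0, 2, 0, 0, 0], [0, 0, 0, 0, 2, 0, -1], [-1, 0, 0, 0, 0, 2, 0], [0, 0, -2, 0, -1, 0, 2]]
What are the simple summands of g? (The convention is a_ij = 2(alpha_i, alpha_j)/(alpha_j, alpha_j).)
type B_3 ⊕ type B_4

The diagram associated to this matrix has two connected components: the simple roots {alpha_3, alpha_5, alpha_7} form a chain of 3 nodes with a double edge at one end; the terminal node there is the unique short simple root (B_3), and {alpha_1, alpha_2, alpha_4, alpha_6} form a chain of 4 nodes with a double edge at one end; the terminal node there is the unique short simple root (B_4). A semisimple Lie algebra decomposes uniquely as the direct sum of simple ideals, one per connected component of its Dynkin diagram, so g ≅ B_3 ⊕ B_4 (dimension 21 + 36 = 57).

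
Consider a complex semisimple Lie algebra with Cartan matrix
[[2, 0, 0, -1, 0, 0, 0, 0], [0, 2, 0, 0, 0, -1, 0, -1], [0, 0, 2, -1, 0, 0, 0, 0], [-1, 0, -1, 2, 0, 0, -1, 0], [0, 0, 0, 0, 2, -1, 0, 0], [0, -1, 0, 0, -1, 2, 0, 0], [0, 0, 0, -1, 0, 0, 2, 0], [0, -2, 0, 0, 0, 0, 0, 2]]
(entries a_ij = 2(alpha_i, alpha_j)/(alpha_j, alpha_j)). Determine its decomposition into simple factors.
C4 ⊕ D4

The diagram associated to this matrix has two connected components: the simple roots {alpha_2, alpha_5, alpha_6, alpha_8} form a chain of 4 nodes with a double edge at one end; the terminal node there is the unique long simple root (C_4), and {alpha_1, alpha_3, alpha_4, alpha_7} form a chain of 2 nodes with a fork of two nodes at one end (D_4). A semisimple Lie algebra decomposes uniquely as the direct sum of simple ideals, one per connected component of its Dynkin diagram, so g ≅ C_4 ⊕ D_4 (dimension 36 + 28 = 64).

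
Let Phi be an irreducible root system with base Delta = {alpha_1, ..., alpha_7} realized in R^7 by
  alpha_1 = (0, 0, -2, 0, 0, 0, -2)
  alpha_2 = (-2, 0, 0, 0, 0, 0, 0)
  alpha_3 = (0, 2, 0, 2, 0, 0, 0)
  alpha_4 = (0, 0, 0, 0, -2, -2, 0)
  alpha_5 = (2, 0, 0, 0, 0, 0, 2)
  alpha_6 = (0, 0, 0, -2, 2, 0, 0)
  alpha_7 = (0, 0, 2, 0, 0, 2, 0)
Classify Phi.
B_7 (so(15))

Compute the Cartan integers a_ij = 2(alpha_i, alpha_j)/(alpha_j, alpha_j); the resulting 7x7 Cartan matrix is
[[2, 0, 0, 0, -1, 0, -1], [0, 2, 0, 0, -1, 0, 0], [0, 0, 2, 0, 0, -1, 0], [0, 0, 0, 2, 0, -1, -1], [-1, -2, 0, 0, 2, 0, 0], [0, 0, -1, -1, 0, 2, 0], [-1, 0, 0, -1, 0, 0, 2]].
The roots have two lengths (squared-length ratio 2:1); the short ones are alpha_{2}. The associated Dynkin diagram is a chain of 7 nodes with a double edge at one end; the terminal node there is the unique short simple root (B_7), so the type is B_7 (the algebra so(15)).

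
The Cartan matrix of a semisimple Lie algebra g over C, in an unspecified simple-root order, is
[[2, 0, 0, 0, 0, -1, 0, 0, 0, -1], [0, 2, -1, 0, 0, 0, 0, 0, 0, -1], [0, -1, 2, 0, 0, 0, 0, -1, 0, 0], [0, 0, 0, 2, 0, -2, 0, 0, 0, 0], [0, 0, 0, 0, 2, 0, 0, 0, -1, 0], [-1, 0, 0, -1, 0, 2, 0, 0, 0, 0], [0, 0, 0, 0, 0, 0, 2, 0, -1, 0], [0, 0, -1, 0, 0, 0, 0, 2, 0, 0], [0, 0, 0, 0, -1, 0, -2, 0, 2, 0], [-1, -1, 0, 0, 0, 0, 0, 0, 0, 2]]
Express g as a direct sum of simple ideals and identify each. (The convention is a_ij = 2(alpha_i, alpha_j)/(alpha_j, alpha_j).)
B_3 + C_7

The diagram associated to this matrix has two connected components: the simple roots {alpha_5, alpha_7, alpha_9} form a chain of 3 nodes with a double edge at one end; the terminal node there is the unique short simple root (B_3), and {alpha_1, alpha_2, alpha_3, alpha_4, alpha_6, alpha_8, alpha_10} form a chain of 7 nodes with a double edge at one end; the terminal node there is the unique long simple root (C_7). A semisimple Lie algebra decomposes uniquely as the direct sum of simple ideals, one per connected component of its Dynkin diagram, so g ≅ B_3 ⊕ C_7 (dimension 21 + 105 = 126).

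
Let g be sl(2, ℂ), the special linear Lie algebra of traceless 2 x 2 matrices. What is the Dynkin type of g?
A_1 (sl(2))

This is sl(2), which has dimension 2^2 - 1 = 3 and rank 2 - 1 = 1 (a Cartan subalgebra is the diagonal traceless matrices). In the classification of classical Lie algebras, the special linear algebra sl(n+1) has type A_n; here n = 1, so the Dynkin diagram is a chain of 1 nodes with single edges (A_1). Hence the type is A_1.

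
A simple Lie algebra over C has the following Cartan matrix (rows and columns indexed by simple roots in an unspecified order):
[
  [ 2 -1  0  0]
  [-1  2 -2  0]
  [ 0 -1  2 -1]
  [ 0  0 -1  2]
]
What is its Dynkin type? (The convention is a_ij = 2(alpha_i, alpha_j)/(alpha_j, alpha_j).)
F_4

The matrix has rank 4 with 2's on the diagonal. Reading the off-diagonal entries as Dynkin edges (a single edge where a_ij = a_ji = -1; a double or triple edge where a_ij * a_ji = 2 or 3), the diagram is a chain of 4 nodes with a double edge between the middle two (F_4). One simple-root ordering that puts it in standard form is (alpha_1, alpha_2, alpha_3, alpha_4). So the algebra is type F_4.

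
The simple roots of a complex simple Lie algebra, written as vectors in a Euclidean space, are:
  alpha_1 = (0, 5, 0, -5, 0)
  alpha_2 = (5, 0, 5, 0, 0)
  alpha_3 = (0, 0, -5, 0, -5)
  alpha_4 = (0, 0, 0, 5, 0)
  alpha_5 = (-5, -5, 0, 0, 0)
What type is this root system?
Compute the Cartan integers a_ij = 2(alpha_i, alpha_j)/(alpha_j, alpha_j); the resulting 5x5 Cartan matrix is
[[2, 0, 0, -2, -1], [0, 2, -1, 0, -1], [0, -1, 2, 0, 0], [-1, 0, 0, 2, 0], [-1, -1, 0, 0, 2]].
The roots have two lengths (squared-length ratio 2:1); the short ones are alpha_{4}. The associated Dynkin diagram is a chain of 5 nodes with a double edge at one end; the terminal node there is the unique short simple root (B_5), so the type is B_5 (the algebra so(11)).

type B_5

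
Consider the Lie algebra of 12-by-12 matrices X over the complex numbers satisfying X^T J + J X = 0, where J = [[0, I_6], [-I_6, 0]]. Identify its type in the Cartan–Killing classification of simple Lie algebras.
C_6 (sp(12))

This is sp(12), which has dimension 12(12+1)/2 = 78 and rank 12/2 = 6. In the classification of classical Lie algebras, the symplectic algebra sp(2n) has type C_n; here n = 6, so the Dynkin diagram is a chain of 6 nodes with a double edge at one end; the terminal node there is the unique long simple root (C_6). Hence the type is C_6.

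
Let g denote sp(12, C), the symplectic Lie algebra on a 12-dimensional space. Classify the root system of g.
This is sp(12), which has dimension 12(12+1)/2 = 78 and rank 12/2 = 6. In the classification of classical Lie algebras, the symplectic algebra sp(2n) has type C_n; here n = 6, so the Dynkin diagram is a chain of 6 nodes with a double edge at one end; the terminal node there is the unique long simple root (C_6). Hence the type is C_6.

type C_6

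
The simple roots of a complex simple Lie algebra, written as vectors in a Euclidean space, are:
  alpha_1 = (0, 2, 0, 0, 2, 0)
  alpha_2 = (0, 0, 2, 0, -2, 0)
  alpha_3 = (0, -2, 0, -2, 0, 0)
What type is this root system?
A_3

Compute the Cartan integers a_ij = 2(alpha_i, alpha_j)/(alpha_j, alpha_j); the resulting 3x3 Cartan matrix is
[[2, -1, -1], [-1, 2, 0], [-1, 0, 2]].
All simple roots have the same length, so the diagram is simply laced. The associated Dynkin diagram is a chain of 3 nodes with single edges (A_3), so the type is A_3 (the algebra sl(4)).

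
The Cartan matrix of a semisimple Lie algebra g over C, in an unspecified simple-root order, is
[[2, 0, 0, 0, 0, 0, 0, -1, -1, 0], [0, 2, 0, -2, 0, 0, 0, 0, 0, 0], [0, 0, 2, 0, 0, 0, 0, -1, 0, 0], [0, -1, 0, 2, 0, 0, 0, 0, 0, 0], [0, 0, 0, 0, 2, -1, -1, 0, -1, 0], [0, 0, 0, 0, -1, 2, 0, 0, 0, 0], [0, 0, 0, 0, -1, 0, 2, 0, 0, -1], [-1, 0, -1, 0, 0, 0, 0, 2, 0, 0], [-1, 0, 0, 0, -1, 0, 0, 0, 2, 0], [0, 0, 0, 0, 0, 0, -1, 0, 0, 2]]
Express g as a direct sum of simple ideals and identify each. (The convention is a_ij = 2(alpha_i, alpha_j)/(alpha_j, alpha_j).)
type B_2 + type E_8

The diagram associated to this matrix has two connected components: the simple roots {alpha_2, alpha_4} form a chain of 2 nodes with a double edge at one end; the terminal node there is the unique short simple root (B_2), and {alpha_1, alpha_3, alpha_5, alpha_6, alpha_7, alpha_8, alpha_9, alpha_10} form a chain of 7 nodes with one extra node attached to the third node from one end (E_8). A semisimple Lie algebra decomposes uniquely as the direct sum of simple ideals, one per connected component of its Dynkin diagram, so g ≅ B_2 ⊕ E_8 (dimension 10 + 248 = 258).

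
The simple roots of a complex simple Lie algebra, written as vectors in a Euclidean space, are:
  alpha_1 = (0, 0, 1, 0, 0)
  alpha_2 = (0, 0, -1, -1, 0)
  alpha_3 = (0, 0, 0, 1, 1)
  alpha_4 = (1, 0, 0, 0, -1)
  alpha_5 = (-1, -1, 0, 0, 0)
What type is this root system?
Compute the Cartan integers a_ij = 2(alpha_i, alpha_j)/(alpha_j, alpha_j); the resulting 5x5 Cartan matrix is
[[2, -1, 0, 0, 0], [-2, 2, -1, 0, 0], [0, -1, 2, -1, 0], [0, 0, -1, 2, -1], [0, 0, 0, -1, 2]].
The roots have two lengths (squared-length ratio 2:1); the short ones are alpha_{1}. The associated Dynkin diagram is a chain of 5 nodes with a double edge at one end; the terminal node there is the unique short simple root (B_5), so the type is B_5 (the algebra so(11)).

B_5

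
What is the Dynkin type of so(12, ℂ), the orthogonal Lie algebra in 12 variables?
This is so(12) with 12 even, which has dimension 12(12-1)/2 = 66 and rank 12/2 = 6. In the classification of classical Lie algebras, the orthogonal algebra so(2n) in an even number of variables has type D_n; here n = 6, so the Dynkin diagram is a chain of 4 nodes with a fork of two nodes at one end (D_6). Hence the type is D_6.

D_6 (so(12))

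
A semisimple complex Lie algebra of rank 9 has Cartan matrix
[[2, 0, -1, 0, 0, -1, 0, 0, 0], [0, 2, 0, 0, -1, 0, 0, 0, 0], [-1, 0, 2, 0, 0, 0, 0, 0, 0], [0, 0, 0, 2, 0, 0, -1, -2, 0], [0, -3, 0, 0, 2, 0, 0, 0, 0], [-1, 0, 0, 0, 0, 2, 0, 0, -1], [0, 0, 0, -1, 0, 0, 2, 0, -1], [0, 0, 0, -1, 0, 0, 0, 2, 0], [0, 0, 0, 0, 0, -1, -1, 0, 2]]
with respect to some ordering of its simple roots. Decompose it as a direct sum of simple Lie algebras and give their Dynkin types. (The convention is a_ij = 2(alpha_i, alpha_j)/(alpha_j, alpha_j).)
The diagram associated to this matrix has two connected components: the simple roots {alpha_1, alpha_3, alpha_4, alpha_6, alpha_7, alpha_8, alpha_9} form a chain of 7 nodes with a double edge at one end; the terminal node there is the unique short simple root (B_7), and {alpha_2, alpha_5} form two nodes joined by a triple edge (G_2). A semisimple Lie algebra decomposes uniquely as the direct sum of simple ideals, one per connected component of its Dynkin diagram, so g ≅ B_7 ⊕ G_2 (dimension 105 + 14 = 119).

type B_7 + type G_2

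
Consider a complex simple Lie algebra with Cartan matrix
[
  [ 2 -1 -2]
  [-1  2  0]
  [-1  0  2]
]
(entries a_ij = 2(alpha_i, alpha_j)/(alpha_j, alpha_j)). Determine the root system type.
type B_3

The matrix has rank 3 with 2's on the diagonal. Reading the off-diagonal entries as Dynkin edges (a single edge where a_ij = a_ji = -1; a double or triple edge where a_ij * a_ji = 2 or 3), the diagram is a chain of 3 nodes with a double edge at one end; the terminal node there is the unique short simple root (B_3). One simple-root ordering that puts it in standard form is (alpha_2, alpha_1, alpha_3). So the algebra is type B_3, i.e. so(7).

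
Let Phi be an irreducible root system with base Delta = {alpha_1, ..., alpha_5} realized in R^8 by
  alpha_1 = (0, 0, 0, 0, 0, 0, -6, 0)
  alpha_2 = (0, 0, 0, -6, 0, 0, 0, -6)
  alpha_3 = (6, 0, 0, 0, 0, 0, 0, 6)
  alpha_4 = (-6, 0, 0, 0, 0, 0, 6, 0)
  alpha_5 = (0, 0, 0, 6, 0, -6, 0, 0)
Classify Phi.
type B_5

Compute the Cartan integers a_ij = 2(alpha_i, alpha_j)/(alpha_j, alpha_j); the resulting 5x5 Cartan matrix is
[[2, 0, 0, -1, 0], [0, 2, -1, 0, -1], [0, -1, 2, -1, 0], [-2, 0, -1, 2, 0], [0, -1, 0, 0, 2]].
The roots have two lengths (squared-length ratio 2:1); the short ones are alpha_{1}. The associated Dynkin diagram is a chain of 5 nodes with a double edge at one end; the terminal node there is the unique short simple root (B_5), so the type is B_5 (the algebra so(11)).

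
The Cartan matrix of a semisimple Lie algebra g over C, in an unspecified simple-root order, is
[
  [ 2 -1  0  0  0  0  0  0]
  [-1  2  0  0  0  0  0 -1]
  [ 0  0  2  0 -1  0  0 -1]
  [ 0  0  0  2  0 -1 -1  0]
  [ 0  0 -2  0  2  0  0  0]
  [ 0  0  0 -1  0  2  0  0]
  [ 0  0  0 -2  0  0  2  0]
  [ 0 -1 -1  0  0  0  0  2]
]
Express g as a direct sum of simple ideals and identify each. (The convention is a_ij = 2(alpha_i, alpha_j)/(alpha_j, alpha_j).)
The diagram associated to this matrix has two connected components: the simple roots {alpha_4, alpha_6, alpha_7} form a chain of 3 nodes with a double edge at one end; the terminal node there is the unique long simple root (C_3), and {alpha_1, alpha_2, alpha_3, alpha_5, alpha_8} form a chain of 5 nodes with a double edge at one end; the terminal node there is the unique long simple root (C_5). A semisimple Lie algebra decomposes uniquely as the direct sum of simple ideals, one per connected component of its Dynkin diagram, so g ≅ C_3 ⊕ C_5 (dimension 21 + 55 = 76).

C3 ⊕ C5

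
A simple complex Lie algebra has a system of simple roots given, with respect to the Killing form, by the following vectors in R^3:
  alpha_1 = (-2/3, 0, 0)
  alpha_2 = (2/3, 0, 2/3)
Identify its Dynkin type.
Compute the Cartan integers a_ij = 2(alpha_i, alpha_j)/(alpha_j, alpha_j); the resulting 2x2 Cartan matrix is
[[2, -1], [-2, 2]].
The roots have two lengths (squared-length ratio 2:1); the short ones are alpha_{1}. The associated Dynkin diagram is a chain of 2 nodes with a double edge at one end; the terminal node there is the unique short simple root (B_2), so the type is B_2 (the algebra so(5)).

B2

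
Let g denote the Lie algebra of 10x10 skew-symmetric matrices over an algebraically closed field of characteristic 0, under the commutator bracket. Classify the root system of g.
This is so(10) with 10 even, which has dimension 10(10-1)/2 = 45 and rank 10/2 = 5. In the classification of classical Lie algebras, the orthogonal algebra so(2n) in an even number of variables has type D_n; here n = 5, so the Dynkin diagram is a chain of 3 nodes with a fork of two nodes at one end (D_5). Hence the type is D_5.

D_5 (so(10))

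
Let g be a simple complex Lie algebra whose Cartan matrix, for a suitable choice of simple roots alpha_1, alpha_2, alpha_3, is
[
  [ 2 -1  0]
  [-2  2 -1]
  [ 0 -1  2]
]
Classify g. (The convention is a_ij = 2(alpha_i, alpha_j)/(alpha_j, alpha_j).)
The matrix has rank 3 with 2's on the diagonal. Reading the off-diagonal entries as Dynkin edges (a single edge where a_ij = a_ji = -1; a double or triple edge where a_ij * a_ji = 2 or 3), the diagram is a chain of 3 nodes with a double edge at one end; the terminal node there is the unique short simple root (B_3). One simple-root ordering that puts it in standard form is (alpha_3, alpha_2, alpha_1). So the algebra is type B_3, i.e. so(7).

type B_3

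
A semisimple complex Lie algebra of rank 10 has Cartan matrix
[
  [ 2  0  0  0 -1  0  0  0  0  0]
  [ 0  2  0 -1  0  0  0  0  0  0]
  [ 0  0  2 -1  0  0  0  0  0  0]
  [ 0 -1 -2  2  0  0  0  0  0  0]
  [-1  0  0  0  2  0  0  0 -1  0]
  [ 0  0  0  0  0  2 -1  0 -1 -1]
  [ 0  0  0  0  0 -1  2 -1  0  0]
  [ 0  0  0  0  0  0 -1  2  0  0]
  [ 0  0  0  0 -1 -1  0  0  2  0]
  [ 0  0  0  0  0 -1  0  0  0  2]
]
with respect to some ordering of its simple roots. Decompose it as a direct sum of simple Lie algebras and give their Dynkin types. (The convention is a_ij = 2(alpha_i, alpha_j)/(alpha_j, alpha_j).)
The diagram associated to this matrix has two connected components: the simple roots {alpha_2, alpha_3, alpha_4} form a chain of 3 nodes with a double edge at one end; the terminal node there is the unique short simple root (B_3), and {alpha_1, alpha_5, alpha_6, alpha_7, alpha_8, alpha_9, alpha_10} form a chain of 6 nodes with one extra node attached to the third node from one end (E_7). A semisimple Lie algebra decomposes uniquely as the direct sum of simple ideals, one per connected component of its Dynkin diagram, so g ≅ B_3 ⊕ E_7 (dimension 21 + 133 = 154).

type B_3 + type E_7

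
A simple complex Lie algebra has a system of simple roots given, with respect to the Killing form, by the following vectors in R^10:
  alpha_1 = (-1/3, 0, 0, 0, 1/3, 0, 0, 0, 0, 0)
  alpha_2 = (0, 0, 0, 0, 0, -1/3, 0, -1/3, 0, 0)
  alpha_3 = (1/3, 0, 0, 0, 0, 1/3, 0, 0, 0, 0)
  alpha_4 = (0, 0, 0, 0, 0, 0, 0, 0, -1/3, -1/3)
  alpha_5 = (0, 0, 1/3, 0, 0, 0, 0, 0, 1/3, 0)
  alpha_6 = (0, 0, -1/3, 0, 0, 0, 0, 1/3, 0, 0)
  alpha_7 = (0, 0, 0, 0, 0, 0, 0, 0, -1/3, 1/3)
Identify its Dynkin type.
type D_7

Compute the Cartan integers a_ij = 2(alpha_i, alpha_j)/(alpha_j, alpha_j); the resulting 7x7 Cartan matrix is
[[2, 0, -1, 0, 0, 0, 0], [0, 2, -1, 0, 0, -1, 0], [-1, -1, 2, 0, 0, 0, 0], [0, 0, 0, 2, -1, 0, 0], [0, 0, 0, -1, 2, -1, -1], [0, -1, 0, 0, -1, 2, 0], [0, 0, 0, 0, -1, 0, 2]].
All simple roots have the same length, so the diagram is simply laced. The associated Dynkin diagram is a chain of 5 nodes with a fork of two nodes at one end (D_7), so the type is D_7 (the algebra so(14)).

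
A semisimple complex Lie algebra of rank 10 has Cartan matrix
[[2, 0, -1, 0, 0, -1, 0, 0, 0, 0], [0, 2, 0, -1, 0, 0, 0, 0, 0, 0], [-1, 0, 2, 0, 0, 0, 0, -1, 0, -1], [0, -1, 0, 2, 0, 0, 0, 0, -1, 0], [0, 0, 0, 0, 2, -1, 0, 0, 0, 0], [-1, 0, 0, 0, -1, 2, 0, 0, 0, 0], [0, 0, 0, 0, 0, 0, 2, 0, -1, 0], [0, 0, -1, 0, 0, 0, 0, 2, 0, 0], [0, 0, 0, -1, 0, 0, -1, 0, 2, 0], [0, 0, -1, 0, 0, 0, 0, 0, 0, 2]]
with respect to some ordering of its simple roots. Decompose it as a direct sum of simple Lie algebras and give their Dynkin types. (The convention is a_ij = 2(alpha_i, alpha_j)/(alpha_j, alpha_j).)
type A_4 ⊕ type D_6

The diagram associated to this matrix has two connected components: the simple roots {alpha_2, alpha_4, alpha_7, alpha_9} form a chain of 4 nodes with single edges (A_4), and {alpha_1, alpha_3, alpha_5, alpha_6, alpha_8, alpha_10} form a chain of 4 nodes with a fork of two nodes at one end (D_6). A semisimple Lie algebra decomposes uniquely as the direct sum of simple ideals, one per connected component of its Dynkin diagram, so g ≅ A_4 ⊕ D_6 (dimension 24 + 66 = 90).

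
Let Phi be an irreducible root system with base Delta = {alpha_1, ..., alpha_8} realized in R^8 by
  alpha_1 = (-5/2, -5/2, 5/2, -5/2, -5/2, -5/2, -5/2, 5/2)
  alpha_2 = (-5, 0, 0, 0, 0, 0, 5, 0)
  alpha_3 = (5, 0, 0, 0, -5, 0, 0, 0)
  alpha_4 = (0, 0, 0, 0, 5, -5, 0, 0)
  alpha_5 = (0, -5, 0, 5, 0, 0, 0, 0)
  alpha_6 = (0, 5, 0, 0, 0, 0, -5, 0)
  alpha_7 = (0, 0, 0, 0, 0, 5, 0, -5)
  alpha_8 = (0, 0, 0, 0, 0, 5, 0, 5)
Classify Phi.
type E_8

Compute the Cartan integers a_ij = 2(alpha_i, alpha_j)/(alpha_j, alpha_j); the resulting 8x8 Cartan matrix is
[[2, 0, 0, 0, 0, 0, -1, 0], [0, 2, -1, 0, 0, -1, 0, 0], [0, -1, 2, -1, 0, 0, 0, 0], [0, 0, -1, 2, 0, 0, -1, -1], [0, 0, 0, 0, 2, -1, 0, 0], [0, -1, 0, 0, -1, 2, 0, 0], [-1, 0, 0, -1, 0, 0, 2, 0], [0, 0, 0, -1, 0, 0, 0, 2]].
All simple roots have the same length, so the diagram is simply laced. The associated Dynkin diagram is a chain of 7 nodes with one extra node attached to the third node from one end (E_8), so the type is E_8.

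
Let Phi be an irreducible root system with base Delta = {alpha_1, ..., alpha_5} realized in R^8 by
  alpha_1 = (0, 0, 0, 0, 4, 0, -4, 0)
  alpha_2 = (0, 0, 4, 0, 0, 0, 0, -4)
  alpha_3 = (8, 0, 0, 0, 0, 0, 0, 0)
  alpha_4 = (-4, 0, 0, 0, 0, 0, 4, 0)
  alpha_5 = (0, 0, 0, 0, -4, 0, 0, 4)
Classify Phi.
C_5

Compute the Cartan integers a_ij = 2(alpha_i, alpha_j)/(alpha_j, alpha_j); the resulting 5x5 Cartan matrix is
[[2, 0, 0, -1, -1], [0, 2, 0, 0, -1], [0, 0, 2, -2, 0], [-1, 0, -1, 2, 0], [-1, -1, 0, 0, 2]].
The roots have two lengths (squared-length ratio 2:1); the short ones are alpha_{1,2,4,5}. The associated Dynkin diagram is a chain of 5 nodes with a double edge at one end; the terminal node there is the unique long simple root (C_5), so the type is C_5 (the algebra sp(10)).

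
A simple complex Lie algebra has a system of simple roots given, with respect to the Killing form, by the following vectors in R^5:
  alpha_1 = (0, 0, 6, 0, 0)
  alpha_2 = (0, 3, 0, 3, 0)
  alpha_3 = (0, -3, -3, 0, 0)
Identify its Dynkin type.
Compute the Cartan integers a_ij = 2(alpha_i, alpha_j)/(alpha_j, alpha_j); the resulting 3x3 Cartan matrix is
[[2, 0, -2], [0, 2, -1], [-1, -1, 2]].
The roots have two lengths (squared-length ratio 2:1); the short ones are alpha_{2,3}. The associated Dynkin diagram is a chain of 3 nodes with a double edge at one end; the terminal node there is the unique long simple root (C_3), so the type is C_3 (the algebra sp(6)).

type C_3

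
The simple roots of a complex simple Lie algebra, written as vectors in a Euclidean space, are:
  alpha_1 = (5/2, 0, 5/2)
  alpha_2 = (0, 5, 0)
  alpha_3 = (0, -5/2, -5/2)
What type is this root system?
Compute the Cartan integers a_ij = 2(alpha_i, alpha_j)/(alpha_j, alpha_j); the resulting 3x3 Cartan matrix is
[[2, 0, -1], [0, 2, -2], [-1, -1, 2]].
The roots have two lengths (squared-length ratio 2:1); the short ones are alpha_{1,3}. The associated Dynkin diagram is a chain of 3 nodes with a double edge at one end; the terminal node there is the unique long simple root (C_3), so the type is C_3 (the algebra sp(6)).

type C_3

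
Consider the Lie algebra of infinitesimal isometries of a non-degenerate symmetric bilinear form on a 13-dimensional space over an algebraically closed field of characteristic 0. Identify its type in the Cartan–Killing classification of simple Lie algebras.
B_6 (so(13))

This is so(13) with 13 odd, which has dimension 13(13-1)/2 = 78 and rank (13-1)/2 = 6. In the classification of classical Lie algebras, the orthogonal algebra so(2n+1) in an odd number of variables has type B_n; here n = 6, so the Dynkin diagram is a chain of 6 nodes with a double edge at one end; the terminal node there is the unique short simple root (B_6). Hence the type is B_6.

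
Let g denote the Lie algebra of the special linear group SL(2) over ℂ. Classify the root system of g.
This is sl(2), which has dimension 2^2 - 1 = 3 and rank 2 - 1 = 1 (a Cartan subalgebra is the diagonal traceless matrices). In the classification of classical Lie algebras, the special linear algebra sl(n+1) has type A_n; here n = 1, so the Dynkin diagram is a chain of 1 nodes with single edges (A_1). Hence the type is A_1.

A1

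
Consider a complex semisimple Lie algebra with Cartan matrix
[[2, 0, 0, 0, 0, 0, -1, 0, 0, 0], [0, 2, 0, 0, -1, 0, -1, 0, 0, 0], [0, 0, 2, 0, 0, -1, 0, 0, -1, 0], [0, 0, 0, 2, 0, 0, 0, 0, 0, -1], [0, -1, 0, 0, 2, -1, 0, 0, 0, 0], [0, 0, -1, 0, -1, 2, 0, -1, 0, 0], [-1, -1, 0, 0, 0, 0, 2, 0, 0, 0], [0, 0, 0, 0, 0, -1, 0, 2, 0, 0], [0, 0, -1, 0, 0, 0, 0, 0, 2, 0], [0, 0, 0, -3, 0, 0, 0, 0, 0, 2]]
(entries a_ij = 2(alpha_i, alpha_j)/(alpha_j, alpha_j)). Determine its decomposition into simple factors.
E_8 + G_2

The diagram associated to this matrix has two connected components: the simple roots {alpha_1, alpha_2, alpha_3, alpha_5, alpha_6, alpha_7, alpha_8, alpha_9} form a chain of 7 nodes with one extra node attached to the third node from one end (E_8), and {alpha_4, alpha_10} form two nodes joined by a triple edge (G_2). A semisimple Lie algebra decomposes uniquely as the direct sum of simple ideals, one per connected component of its Dynkin diagram, so g ≅ E_8 ⊕ G_2 (dimension 248 + 14 = 262).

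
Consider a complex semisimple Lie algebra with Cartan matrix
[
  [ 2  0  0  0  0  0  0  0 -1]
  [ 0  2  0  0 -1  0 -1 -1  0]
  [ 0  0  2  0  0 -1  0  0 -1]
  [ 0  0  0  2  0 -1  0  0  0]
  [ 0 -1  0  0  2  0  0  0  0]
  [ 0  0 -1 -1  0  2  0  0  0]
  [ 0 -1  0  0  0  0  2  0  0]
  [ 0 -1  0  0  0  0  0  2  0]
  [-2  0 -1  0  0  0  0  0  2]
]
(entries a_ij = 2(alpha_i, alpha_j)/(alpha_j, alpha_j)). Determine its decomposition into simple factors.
B_5 ⊕ D_4

The diagram associated to this matrix has two connected components: the simple roots {alpha_1, alpha_3, alpha_4, alpha_6, alpha_9} form a chain of 5 nodes with a double edge at one end; the terminal node there is the unique short simple root (B_5), and {alpha_2, alpha_5, alpha_7, alpha_8} form a chain of 2 nodes with a fork of two nodes at one end (D_4). A semisimple Lie algebra decomposes uniquely as the direct sum of simple ideals, one per connected component of its Dynkin diagram, so g ≅ B_5 ⊕ D_4 (dimension 55 + 28 = 83).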